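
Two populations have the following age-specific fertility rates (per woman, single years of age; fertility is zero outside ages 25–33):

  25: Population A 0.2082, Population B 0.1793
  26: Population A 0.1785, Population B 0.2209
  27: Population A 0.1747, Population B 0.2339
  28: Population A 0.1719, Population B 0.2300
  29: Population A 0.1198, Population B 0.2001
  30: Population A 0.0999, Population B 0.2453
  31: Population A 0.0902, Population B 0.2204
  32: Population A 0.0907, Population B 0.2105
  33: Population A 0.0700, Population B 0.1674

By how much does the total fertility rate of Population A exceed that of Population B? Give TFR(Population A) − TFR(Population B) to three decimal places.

-0.704

Population A:
  Sum of ASFRs = 0.2082 + 0.1785 + 0.1747 + 0.1719 + 0.1198 + 0.0999 + 0.0902 + 0.0907 + 0.0700 = 1.2039
  TFR = 1.2039
Population B:
  Sum of ASFRs = 0.1793 + 0.2209 + 0.2339 + 0.2300 + 0.2001 + 0.2453 + 0.2204 + 0.2105 + 0.1674 = 1.9078
  TFR = 1.9078
Difference = 1.2039 − 1.9078 = -0.7039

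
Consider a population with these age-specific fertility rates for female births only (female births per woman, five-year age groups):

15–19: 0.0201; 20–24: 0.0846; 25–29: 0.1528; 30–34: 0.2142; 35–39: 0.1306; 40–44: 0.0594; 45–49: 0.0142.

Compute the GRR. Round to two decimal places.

3.38

Sum of female ASFRs = 0.0201 + 0.0846 + 0.1528 + 0.2142 + 0.1306 + 0.0594 + 0.0142 = 0.6759
GRR = 5 × 0.6759 = 3.3795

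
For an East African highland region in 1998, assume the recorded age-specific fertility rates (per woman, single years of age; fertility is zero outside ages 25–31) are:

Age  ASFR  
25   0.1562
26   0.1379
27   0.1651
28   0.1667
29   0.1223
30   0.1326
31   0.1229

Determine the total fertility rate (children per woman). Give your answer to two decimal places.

1.00

Sum of ASFRs = 0.1562 + 0.1379 + 0.1651 + 0.1667 + 0.1223 + 0.1326 + 0.1229 = 1.0037
TFR = 1.0037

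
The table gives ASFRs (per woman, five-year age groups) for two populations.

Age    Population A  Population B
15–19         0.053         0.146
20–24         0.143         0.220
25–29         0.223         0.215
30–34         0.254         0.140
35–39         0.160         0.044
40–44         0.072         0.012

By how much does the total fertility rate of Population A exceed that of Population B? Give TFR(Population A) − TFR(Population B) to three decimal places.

Population A:
  Sum of ASFRs = 0.053 + 0.143 + 0.223 + 0.254 + 0.160 + 0.072 = 0.905
  TFR = 5 × 0.905 = 4.525
Population B:
  Sum of ASFRs = 0.146 + 0.220 + 0.215 + 0.140 + 0.044 + 0.012 = 0.777
  TFR = 5 × 0.777 = 3.885
Difference = 4.525 − 3.885 = 0.64

0.640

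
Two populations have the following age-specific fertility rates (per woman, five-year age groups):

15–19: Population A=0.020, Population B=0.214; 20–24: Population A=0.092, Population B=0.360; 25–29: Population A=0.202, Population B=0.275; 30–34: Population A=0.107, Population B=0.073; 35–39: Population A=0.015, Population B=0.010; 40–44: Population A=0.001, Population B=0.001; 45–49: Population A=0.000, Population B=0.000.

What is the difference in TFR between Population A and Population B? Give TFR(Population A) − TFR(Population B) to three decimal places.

-2.480

Population A:
  Sum of ASFRs = 0.020 + 0.092 + 0.202 + 0.107 + 0.015 + 0.001 + 0.000 = 0.437
  TFR = 5 × 0.437 = 2.185
Population B:
  Sum of ASFRs = 0.214 + 0.360 + 0.275 + 0.073 + 0.010 + 0.001 + 0.000 = 0.933
  TFR = 5 × 0.933 = 4.665
Difference = 2.185 − 4.665 = -2.48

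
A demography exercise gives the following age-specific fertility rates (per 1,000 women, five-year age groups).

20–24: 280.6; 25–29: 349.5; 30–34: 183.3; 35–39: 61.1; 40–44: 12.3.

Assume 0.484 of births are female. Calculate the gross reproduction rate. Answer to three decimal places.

Proportion female at birth = 0.484.
Sum of ASFRs = 280.6 + 349.5 + 183.3 + 61.1 + 12.3 = 886.8
TFR = 5 × 886.8 / 1000 = 4.434
GRR = 0.484 × 4.434 = 2.14606

2.146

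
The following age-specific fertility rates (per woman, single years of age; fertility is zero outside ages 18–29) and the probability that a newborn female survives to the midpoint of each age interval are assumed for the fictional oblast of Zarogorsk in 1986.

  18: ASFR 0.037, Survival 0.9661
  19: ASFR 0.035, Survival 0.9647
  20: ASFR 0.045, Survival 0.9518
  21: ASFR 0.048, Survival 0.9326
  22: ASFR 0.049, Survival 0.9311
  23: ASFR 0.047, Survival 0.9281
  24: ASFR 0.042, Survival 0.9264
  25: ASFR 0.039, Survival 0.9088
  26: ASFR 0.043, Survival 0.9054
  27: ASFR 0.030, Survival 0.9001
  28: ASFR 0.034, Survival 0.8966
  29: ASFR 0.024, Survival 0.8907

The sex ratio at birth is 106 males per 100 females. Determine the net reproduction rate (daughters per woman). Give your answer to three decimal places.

Proportion female at birth = 100 / (100 + 106) = 0.48544.
Weighting each age-specific rate by interval width and survival:
  18: 1 × 0.037 × 0.9661 = 0.03575
  19: 1 × 0.035 × 0.9647 = 0.03376
  20: 1 × 0.045 × 0.9518 = 0.04283
  21: 1 × 0.048 × 0.9326 = 0.04476
  22: 1 × 0.049 × 0.9311 = 0.04562
  23: 1 × 0.047 × 0.9281 = 0.04362
  24: 1 × 0.042 × 0.9264 = 0.03891
  25: 1 × 0.039 × 0.9088 = 0.03544
  26: 1 × 0.043 × 0.9054 = 0.03893
  27: 1 × 0.030 × 0.9001 = 0.02700
  28: 1 × 0.034 × 0.8966 = 0.03048
  29: 1 × 0.024 × 0.8907 = 0.02138
Sum = 0.43848
NRR = 0.48544 × 0.43848 = 0.21286

0.213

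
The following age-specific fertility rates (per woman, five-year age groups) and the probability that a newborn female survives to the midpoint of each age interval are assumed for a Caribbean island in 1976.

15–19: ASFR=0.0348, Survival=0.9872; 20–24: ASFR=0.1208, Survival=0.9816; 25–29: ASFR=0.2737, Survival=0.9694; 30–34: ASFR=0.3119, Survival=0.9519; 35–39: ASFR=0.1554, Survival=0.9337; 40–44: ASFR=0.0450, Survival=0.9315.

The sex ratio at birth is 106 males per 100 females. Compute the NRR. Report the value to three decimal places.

2.190

Proportion female at birth = 100 / (100 + 106) = 0.48544.
Survival-weighted fertility by age (5·fₓ·Sₓ):
  15–19: 5 × 0.0348 × 0.9872 = 0.17177
  20–24: 5 × 0.1208 × 0.9816 = 0.59289
  25–29: 5 × 0.2737 × 0.9694 = 1.32662
  30–34: 5 × 0.3119 × 0.9519 = 1.48449
  35–39: 5 × 0.1554 × 0.9337 = 0.72548
  40–44: 5 × 0.0450 × 0.9315 = 0.20959
Sum = 4.51084
NRR = 0.48544 × 4.51084 = 2.18974
With NRR above 1 the population is above replacement fertility.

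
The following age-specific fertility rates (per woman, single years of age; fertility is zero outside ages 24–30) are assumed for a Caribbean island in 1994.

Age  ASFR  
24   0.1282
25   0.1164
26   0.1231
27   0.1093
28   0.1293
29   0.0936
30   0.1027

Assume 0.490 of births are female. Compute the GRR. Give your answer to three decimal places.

Proportion female at birth = 0.490.
Sum of ASFRs = 0.1282 + 0.1164 + 0.1231 + 0.1093 + 0.1293 + 0.0936 + 0.1027 = 0.8026
TFR = 0.8026
GRR = 0.490 × 0.8026 = 0.39327

0.393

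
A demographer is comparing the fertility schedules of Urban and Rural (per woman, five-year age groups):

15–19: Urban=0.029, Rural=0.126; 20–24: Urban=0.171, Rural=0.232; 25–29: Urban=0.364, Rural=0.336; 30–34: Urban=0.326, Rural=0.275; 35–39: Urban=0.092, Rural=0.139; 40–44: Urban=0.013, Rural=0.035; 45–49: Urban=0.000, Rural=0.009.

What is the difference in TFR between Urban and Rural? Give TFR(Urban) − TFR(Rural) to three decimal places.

Urban:
  Sum of ASFRs = 0.029 + 0.171 + 0.364 + 0.326 + 0.092 + 0.013 + 0.000 = 0.995
  TFR = 5 × 0.995 = 4.975
Rural:
  Sum of ASFRs = 0.126 + 0.232 + 0.336 + 0.275 + 0.139 + 0.035 + 0.009 = 1.152
  TFR = 5 × 1.152 = 5.76
Difference = 4.975 − 5.76 = -0.785

-0.785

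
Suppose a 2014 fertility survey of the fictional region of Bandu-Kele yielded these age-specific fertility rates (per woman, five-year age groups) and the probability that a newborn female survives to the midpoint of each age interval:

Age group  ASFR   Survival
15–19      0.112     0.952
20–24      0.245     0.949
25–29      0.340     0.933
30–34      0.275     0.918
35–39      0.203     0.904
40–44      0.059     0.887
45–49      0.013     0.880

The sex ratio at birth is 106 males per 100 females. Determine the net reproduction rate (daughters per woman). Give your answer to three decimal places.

2.806

Proportion female at birth = 100 / (100 + 106) = 0.48544.
Weighting each age-specific rate by interval width and survival:
  15–19: 5 × 0.112 × 0.952 = 0.53312
  20–24: 5 × 0.245 × 0.949 = 1.16253
  25–29: 5 × 0.340 × 0.933 = 1.58610
  30–34: 5 × 0.275 × 0.918 = 1.26225
  35–39: 5 × 0.203 × 0.904 = 0.91756
  40–44: 5 × 0.059 × 0.887 = 0.26167
  45–49: 5 × 0.013 × 0.880 = 0.05720
Sum = 5.78043
NRR = 0.48544 × 5.78043 = 2.80605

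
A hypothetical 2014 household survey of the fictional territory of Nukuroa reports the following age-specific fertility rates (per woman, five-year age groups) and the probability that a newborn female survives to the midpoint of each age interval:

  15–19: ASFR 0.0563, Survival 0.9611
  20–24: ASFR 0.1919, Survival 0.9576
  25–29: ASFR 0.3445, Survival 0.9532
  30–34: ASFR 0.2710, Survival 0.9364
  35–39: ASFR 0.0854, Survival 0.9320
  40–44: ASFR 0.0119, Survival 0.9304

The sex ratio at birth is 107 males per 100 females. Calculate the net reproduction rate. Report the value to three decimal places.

Proportion female at birth = 100 / (100 + 107) = 0.48309.
Each age group contributes 5 × ASFR × survival:
  15–19: 5 × 0.0563 × 0.9611 = 0.27055
  20–24: 5 × 0.1919 × 0.9576 = 0.91882
  25–29: 5 × 0.3445 × 0.9532 = 1.64189
  30–34: 5 × 0.2710 × 0.9364 = 1.26882
  35–39: 5 × 0.0854 × 0.9320 = 0.39796
  40–44: 5 × 0.0119 × 0.9304 = 0.05536
Sum = 4.55340
NRR = 0.48309 × 4.55340 = 2.19970
With NRR above 1 the population is above replacement fertility.

2.200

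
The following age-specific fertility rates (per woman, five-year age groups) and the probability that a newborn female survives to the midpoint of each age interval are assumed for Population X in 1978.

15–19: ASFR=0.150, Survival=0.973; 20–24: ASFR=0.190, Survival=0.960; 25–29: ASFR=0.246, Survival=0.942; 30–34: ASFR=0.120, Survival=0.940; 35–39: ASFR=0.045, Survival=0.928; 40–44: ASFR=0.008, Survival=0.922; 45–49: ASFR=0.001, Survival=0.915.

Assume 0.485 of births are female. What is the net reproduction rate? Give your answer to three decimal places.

1.753

Proportion female at birth = 0.485.
Per-age-group product (5 × ASFR × survival probability):
  15–19: 5 × 0.150 × 0.973 = 0.72975
  20–24: 5 × 0.190 × 0.960 = 0.91200
  25–29: 5 × 0.246 × 0.942 = 1.15866
  30–34: 5 × 0.120 × 0.940 = 0.56400
  35–39: 5 × 0.045 × 0.928 = 0.20880
  40–44: 5 × 0.008 × 0.922 = 0.03688
  45–49: 5 × 0.001 × 0.915 = 0.00458
Sum = 3.61467
NRR = 0.485 × 3.61467 = 1.75311
NRR > 1, so each generation more than replaces itself.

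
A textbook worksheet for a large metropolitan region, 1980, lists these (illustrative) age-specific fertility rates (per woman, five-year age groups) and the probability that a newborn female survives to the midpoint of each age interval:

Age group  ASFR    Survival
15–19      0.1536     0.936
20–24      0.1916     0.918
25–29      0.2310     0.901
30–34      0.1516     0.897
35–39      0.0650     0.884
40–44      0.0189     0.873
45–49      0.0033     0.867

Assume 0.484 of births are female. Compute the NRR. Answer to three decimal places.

Proportion female at birth = 0.484.
Weighting each age-specific rate by interval width and survival:
  15–19: 5 × 0.1536 × 0.936 = 0.71885
  20–24: 5 × 0.1916 × 0.918 = 0.87944
  25–29: 5 × 0.2310 × 0.901 = 1.04066
  30–34: 5 × 0.1516 × 0.897 = 0.67993
  35–39: 5 × 0.0650 × 0.884 = 0.28730
  40–44: 5 × 0.0189 × 0.873 = 0.08250
  45–49: 5 × 0.0033 × 0.867 = 0.01431
Sum = 3.70299
NRR = 0.484 × 3.70299 = 1.79225
An NRR exceeding 1 indicates intrinsic growth under these rates.

1.792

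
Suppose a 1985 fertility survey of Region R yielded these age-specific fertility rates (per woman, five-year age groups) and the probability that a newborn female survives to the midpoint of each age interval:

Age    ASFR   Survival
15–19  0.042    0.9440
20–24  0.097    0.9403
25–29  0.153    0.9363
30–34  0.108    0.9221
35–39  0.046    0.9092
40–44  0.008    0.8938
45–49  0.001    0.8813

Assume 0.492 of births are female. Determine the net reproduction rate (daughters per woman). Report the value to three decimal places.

Proportion female at birth = 0.492.
Survival-weighted fertility by age (5·fₓ·Sₓ):
  15–19: 5 × 0.042 × 0.9440 = 0.19824
  20–24: 5 × 0.097 × 0.9403 = 0.45605
  25–29: 5 × 0.153 × 0.9363 = 0.71627
  30–34: 5 × 0.108 × 0.9221 = 0.49793
  35–39: 5 × 0.046 × 0.9092 = 0.20912
  40–44: 5 × 0.008 × 0.8938 = 0.03575
  45–49: 5 × 0.001 × 0.8813 = 0.00441
Sum = 2.11777
NRR = 0.492 × 2.11777 = 1.04194
An NRR exceeding 1 indicates intrinsic growth under these rates.

1.042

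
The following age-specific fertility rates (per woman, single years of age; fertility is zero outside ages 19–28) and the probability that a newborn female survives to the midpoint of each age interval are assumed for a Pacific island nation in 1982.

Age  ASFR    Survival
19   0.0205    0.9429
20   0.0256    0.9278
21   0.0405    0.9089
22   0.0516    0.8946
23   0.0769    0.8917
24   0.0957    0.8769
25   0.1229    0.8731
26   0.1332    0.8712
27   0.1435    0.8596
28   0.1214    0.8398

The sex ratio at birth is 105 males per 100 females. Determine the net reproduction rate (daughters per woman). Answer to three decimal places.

0.355

Proportion female at birth = 100 / (100 + 105) = 0.48780.
Weighting each age-specific rate by interval width and survival:
  19: 1 × 0.0205 × 0.9429 = 0.01933
  20: 1 × 0.0256 × 0.9278 = 0.02375
  21: 1 × 0.0405 × 0.9089 = 0.03681
  22: 1 × 0.0516 × 0.8946 = 0.04616
  23: 1 × 0.0769 × 0.8917 = 0.06857
  24: 1 × 0.0957 × 0.8769 = 0.08392
  25: 1 × 0.1229 × 0.8731 = 0.10730
  26: 1 × 0.1332 × 0.8712 = 0.11604
  27: 1 × 0.1435 × 0.8596 = 0.12335
  28: 1 × 0.1214 × 0.8398 = 0.10195
Sum = 0.72718
NRR = 0.48780 × 0.72718 = 0.35472
NRR < 1, so the cohort does not fully replace itself.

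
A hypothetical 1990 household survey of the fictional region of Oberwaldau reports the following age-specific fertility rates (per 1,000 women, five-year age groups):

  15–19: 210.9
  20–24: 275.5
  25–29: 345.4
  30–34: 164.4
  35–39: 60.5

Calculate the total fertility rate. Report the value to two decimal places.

5.28

Sum of ASFRs = 210.9 + 275.5 + 345.4 + 164.4 + 60.5 = 1056.7
TFR = 5 × 1056.7 / 1000 = 5.2835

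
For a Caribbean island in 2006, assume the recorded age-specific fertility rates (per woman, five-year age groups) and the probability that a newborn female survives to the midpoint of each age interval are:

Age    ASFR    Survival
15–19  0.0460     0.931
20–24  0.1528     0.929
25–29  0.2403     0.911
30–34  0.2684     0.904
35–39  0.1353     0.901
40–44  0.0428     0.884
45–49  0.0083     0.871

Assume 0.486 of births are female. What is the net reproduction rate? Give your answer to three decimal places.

1.976

Proportion female at birth = 0.486.
Weighting each age-specific rate by interval width and survival:
  15–19: 5 × 0.0460 × 0.931 = 0.21413
  20–24: 5 × 0.1528 × 0.929 = 0.70976
  25–29: 5 × 0.2403 × 0.911 = 1.09457
  30–34: 5 × 0.2684 × 0.904 = 1.21317
  35–39: 5 × 0.1353 × 0.901 = 0.60953
  40–44: 5 × 0.0428 × 0.884 = 0.18918
  45–49: 5 × 0.0083 × 0.871 = 0.03615
Sum = 4.06649
NRR = 0.486 × 4.06649 = 1.97631
With NRR above 1 the population is above replacement fertility.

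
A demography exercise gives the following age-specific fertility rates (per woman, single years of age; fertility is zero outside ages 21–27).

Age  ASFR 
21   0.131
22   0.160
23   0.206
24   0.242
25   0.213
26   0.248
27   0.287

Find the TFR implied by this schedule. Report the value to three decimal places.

Sum of ASFRs = 0.131 + 0.160 + 0.206 + 0.242 + 0.213 + 0.248 + 0.287 = 1.487
TFR = 1.487

1.487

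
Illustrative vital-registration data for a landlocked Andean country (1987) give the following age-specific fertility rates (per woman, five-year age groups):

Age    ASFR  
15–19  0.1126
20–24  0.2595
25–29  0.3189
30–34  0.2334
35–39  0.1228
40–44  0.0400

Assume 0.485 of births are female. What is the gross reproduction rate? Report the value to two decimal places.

2.64

Proportion female at birth = 0.485.
Sum of ASFRs = 0.1126 + 0.2595 + 0.3189 + 0.2334 + 0.1228 + 0.0400 = 1.0872
TFR = 5 × 1.0872 = 5.436
GRR = 0.485 × 5.436 = 2.63646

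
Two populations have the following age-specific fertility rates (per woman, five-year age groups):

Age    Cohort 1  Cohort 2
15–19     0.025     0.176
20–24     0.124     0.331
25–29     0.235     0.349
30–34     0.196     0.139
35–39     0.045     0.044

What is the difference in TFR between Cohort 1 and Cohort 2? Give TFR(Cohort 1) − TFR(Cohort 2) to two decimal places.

-2.07

Cohort 1:
  Sum of ASFRs = 0.025 + 0.124 + 0.235 + 0.196 + 0.045 = 0.625
  TFR = 5 × 0.625 = 3.125
Cohort 2:
  Sum of ASFRs = 0.176 + 0.331 + 0.349 + 0.139 + 0.044 = 1.039
  TFR = 5 × 1.039 = 5.195
Difference = 3.125 − 5.195 = -2.07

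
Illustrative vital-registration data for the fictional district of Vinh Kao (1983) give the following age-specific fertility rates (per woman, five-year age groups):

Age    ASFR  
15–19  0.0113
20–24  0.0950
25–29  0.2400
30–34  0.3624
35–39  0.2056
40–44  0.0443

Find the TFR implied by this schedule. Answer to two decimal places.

Sum of ASFRs = 0.0113 + 0.0950 + 0.2400 + 0.3624 + 0.2056 + 0.0443 = 0.9586
TFR = 5 × 0.9586 = 4.793

4.79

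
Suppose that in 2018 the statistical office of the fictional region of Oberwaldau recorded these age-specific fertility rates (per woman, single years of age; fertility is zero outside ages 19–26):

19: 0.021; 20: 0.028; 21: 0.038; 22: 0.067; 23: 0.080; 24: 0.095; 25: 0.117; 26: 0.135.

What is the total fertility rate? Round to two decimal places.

Sum of ASFRs = 0.021 + 0.028 + 0.038 + 0.067 + 0.080 + 0.095 + 0.117 + 0.135 = 0.581
TFR = 0.581

0.58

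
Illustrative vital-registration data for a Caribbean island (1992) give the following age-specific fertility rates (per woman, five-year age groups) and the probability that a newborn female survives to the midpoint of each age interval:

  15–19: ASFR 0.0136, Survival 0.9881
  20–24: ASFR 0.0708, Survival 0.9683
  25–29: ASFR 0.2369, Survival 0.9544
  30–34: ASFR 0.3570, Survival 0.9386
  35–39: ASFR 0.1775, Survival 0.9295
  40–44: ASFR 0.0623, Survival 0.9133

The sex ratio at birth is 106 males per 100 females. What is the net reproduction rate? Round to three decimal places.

2.100

Proportion female at birth = 100 / (100 + 106) = 0.48544.
Each age group contributes 5 × ASFR × survival:
  15–19: 5 × 0.0136 × 0.9881 = 0.06719
  20–24: 5 × 0.0708 × 0.9683 = 0.34278
  25–29: 5 × 0.2369 × 0.9544 = 1.13049
  30–34: 5 × 0.3570 × 0.9386 = 1.67540
  35–39: 5 × 0.1775 × 0.9295 = 0.82493
  40–44: 5 × 0.0623 × 0.9133 = 0.28449
Sum = 4.32528
NRR = 0.48544 × 4.32528 = 2.09966
With NRR above 1 the population is above replacement fertility.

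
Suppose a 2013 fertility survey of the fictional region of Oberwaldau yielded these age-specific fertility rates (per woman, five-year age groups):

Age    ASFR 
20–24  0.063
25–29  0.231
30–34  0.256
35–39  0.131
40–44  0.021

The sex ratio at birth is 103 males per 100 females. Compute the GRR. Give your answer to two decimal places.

Proportion female at birth = 100 / (100 + 103) = 0.49261.
Sum of ASFRs = 0.063 + 0.231 + 0.256 + 0.131 + 0.021 = 0.702
TFR = 5 × 0.702 = 3.51
GRR = 0.49261 × 3.51 = 1.72906

1.73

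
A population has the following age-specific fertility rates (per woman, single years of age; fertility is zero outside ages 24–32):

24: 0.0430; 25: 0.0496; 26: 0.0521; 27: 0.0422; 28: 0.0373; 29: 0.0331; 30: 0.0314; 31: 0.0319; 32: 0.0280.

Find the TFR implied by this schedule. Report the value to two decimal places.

0.35

Sum of ASFRs = 0.0430 + 0.0496 + 0.0521 + 0.0422 + 0.0373 + 0.0331 + 0.0314 + 0.0319 + 0.0280 = 0.3486
TFR = 0.3486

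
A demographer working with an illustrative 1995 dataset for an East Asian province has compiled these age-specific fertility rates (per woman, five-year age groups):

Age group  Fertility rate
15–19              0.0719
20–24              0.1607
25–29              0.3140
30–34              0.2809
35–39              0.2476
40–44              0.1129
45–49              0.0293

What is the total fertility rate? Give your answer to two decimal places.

Sum of ASFRs = 0.0719 + 0.1607 + 0.3140 + 0.2809 + 0.2476 + 0.1129 + 0.0293 = 1.2173
TFR = 5 × 1.2173 = 6.0865

6.09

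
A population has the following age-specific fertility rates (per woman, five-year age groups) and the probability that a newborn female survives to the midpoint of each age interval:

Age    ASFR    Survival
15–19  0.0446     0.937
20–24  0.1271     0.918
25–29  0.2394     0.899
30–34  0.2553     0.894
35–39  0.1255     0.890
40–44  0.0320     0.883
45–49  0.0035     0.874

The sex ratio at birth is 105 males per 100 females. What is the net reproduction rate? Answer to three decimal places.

Proportion female at birth = 100 / (100 + 105) = 0.48780.
Each age group contributes 5 × ASFR × survival:
  15–19: 5 × 0.0446 × 0.937 = 0.20895
  20–24: 5 × 0.1271 × 0.918 = 0.58339
  25–29: 5 × 0.2394 × 0.899 = 1.07610
  30–34: 5 × 0.2553 × 0.894 = 1.14119
  35–39: 5 × 0.1255 × 0.890 = 0.55848
  40–44: 5 × 0.0320 × 0.883 = 0.14128
  45–49: 5 × 0.0035 × 0.874 = 0.01530
Sum = 3.72469
NRR = 0.48780 × 3.72469 = 1.81690

1.817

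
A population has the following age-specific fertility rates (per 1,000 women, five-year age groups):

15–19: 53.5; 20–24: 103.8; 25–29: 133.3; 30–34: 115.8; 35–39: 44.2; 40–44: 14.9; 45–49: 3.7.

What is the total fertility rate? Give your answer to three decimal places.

Sum of ASFRs = 53.5 + 103.8 + 133.3 + 115.8 + 44.2 + 14.9 + 3.7 = 469.2
TFR = 5 × 469.2 / 1000 = 2.346

2.346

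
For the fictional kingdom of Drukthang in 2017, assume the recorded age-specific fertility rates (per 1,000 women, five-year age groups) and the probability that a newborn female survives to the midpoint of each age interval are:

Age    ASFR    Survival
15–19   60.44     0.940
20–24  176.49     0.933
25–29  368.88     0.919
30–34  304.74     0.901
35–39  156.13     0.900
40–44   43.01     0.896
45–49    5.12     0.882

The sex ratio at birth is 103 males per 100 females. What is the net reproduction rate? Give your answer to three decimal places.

2.509

Proportion female at birth = 100 / (100 + 103) = 0.49261.
Per-age-group product (5 × ASFR × survival probability):
  15–19: 5 × 60.44/1000 × 0.940 = 0.28407
  20–24: 5 × 176.49/1000 × 0.933 = 0.82333
  25–29: 5 × 368.88/1000 × 0.919 = 1.69500
  30–34: 5 × 304.74/1000 × 0.901 = 1.37285
  35–39: 5 × 156.13/1000 × 0.900 = 0.70259
  40–44: 5 × 43.01/1000 × 0.896 = 0.19268
  45–49: 5 × 5.12/1000 × 0.882 = 0.02258
Sum = 5.09310
NRR = 0.49261 × 5.09310 = 2.50891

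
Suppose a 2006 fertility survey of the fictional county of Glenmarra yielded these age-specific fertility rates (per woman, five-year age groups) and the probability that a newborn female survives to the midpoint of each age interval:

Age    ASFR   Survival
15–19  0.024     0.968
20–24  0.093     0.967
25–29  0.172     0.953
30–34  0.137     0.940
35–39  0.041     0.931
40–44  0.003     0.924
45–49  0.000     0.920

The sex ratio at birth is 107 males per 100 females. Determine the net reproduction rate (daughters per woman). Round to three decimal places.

1.079

Proportion female at birth = 100 / (100 + 107) = 0.48309.
Each age group contributes 5 × ASFR × survival:
  15–19: 5 × 0.024 × 0.968 = 0.11616
  20–24: 5 × 0.093 × 0.967 = 0.44966
  25–29: 5 × 0.172 × 0.953 = 0.81958
  30–34: 5 × 0.137 × 0.940 = 0.64390
  35–39: 5 × 0.041 × 0.931 = 0.19086
  40–44: 5 × 0.003 × 0.924 = 0.01386
  45–49: 5 × 0.000 × 0.920 = 0.00000
Sum = 2.23402
NRR = 0.48309 × 2.23402 = 1.07923
An NRR exceeding 1 indicates intrinsic growth under these rates.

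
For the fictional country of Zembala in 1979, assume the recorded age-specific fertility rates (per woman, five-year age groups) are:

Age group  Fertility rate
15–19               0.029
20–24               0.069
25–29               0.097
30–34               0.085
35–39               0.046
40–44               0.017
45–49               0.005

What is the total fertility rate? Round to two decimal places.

Sum of ASFRs = 0.029 + 0.069 + 0.097 + 0.085 + 0.046 + 0.017 + 0.005 = 0.348
TFR = 5 × 0.348 = 1.74

1.74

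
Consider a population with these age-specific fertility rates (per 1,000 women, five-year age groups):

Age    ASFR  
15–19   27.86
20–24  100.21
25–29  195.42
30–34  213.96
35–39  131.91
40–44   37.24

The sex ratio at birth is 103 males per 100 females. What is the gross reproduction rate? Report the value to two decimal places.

Proportion female at birth = 100 / (100 + 103) = 0.49261.
Sum of ASFRs = 27.86 + 100.21 + 195.42 + 213.96 + 131.91 + 37.24 = 706.60
TFR = 5 × 706.60 / 1000 = 3.533
GRR = 0.49261 × 3.533 = 1.74039

1.74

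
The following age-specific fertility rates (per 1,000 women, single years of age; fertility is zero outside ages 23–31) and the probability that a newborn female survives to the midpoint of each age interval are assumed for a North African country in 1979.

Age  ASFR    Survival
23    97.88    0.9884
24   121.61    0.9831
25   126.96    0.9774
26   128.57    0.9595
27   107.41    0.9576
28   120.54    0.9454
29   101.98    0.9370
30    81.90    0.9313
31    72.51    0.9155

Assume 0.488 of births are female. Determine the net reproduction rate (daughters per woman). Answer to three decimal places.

Proportion female at birth = 0.488.
Per-age-group product (1 × ASFR × survival probability):
  23: 1 × 97.88/1000 × 0.9884 = 0.09674
  24: 1 × 121.61/1000 × 0.9831 = 0.11955
  25: 1 × 126.96/1000 × 0.9774 = 0.12409
  26: 1 × 128.57/1000 × 0.9595 = 0.12336
  27: 1 × 107.41/1000 × 0.9576 = 0.10286
  28: 1 × 120.54/1000 × 0.9454 = 0.11396
  29: 1 × 101.98/1000 × 0.9370 = 0.09556
  30: 1 × 81.90/1000 × 0.9313 = 0.07627
  31: 1 × 72.51/1000 × 0.9155 = 0.06638
Sum = 0.91877
NRR = 0.488 × 0.91877 = 0.44836
NRR < 1, so the cohort does not fully replace itself.

0.448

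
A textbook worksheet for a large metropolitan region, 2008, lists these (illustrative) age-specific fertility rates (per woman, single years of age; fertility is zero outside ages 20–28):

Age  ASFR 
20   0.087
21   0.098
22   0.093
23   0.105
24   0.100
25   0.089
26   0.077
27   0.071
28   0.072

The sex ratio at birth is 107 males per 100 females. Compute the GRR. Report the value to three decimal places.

0.383

Proportion female at birth = 100 / (100 + 107) = 0.48309.
Sum of ASFRs = 0.087 + 0.098 + 0.093 + 0.105 + 0.100 + 0.089 + 0.077 + 0.071 + 0.072 = 0.792
TFR = 0.792
GRR = 0.48309 × 0.792 = 0.38261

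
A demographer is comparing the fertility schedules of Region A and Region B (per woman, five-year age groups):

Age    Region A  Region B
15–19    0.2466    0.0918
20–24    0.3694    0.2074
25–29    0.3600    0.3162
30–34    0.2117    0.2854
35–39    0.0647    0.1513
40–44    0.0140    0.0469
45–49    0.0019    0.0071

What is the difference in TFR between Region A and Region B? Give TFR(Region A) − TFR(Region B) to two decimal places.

Region A:
  Sum of ASFRs = 0.2466 + 0.3694 + 0.3600 + 0.2117 + 0.0647 + 0.0140 + 0.0019 = 1.2683
  TFR = 5 × 1.2683 = 6.3415
Region B:
  Sum of ASFRs = 0.0918 + 0.2074 + 0.3162 + 0.2854 + 0.1513 + 0.0469 + 0.0071 = 1.1061
  TFR = 5 × 1.1061 = 5.5305
Difference = 6.3415 − 5.5305 = 0.811

0.81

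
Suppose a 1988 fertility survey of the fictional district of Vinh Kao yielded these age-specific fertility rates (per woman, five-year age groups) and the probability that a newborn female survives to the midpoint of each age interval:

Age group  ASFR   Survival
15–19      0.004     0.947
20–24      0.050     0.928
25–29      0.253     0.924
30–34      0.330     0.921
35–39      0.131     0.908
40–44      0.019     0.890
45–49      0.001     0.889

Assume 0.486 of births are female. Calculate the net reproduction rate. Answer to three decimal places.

1.761

Proportion female at birth = 0.486.
Each age group contributes 5 × ASFR × survival:
  15–19: 5 × 0.004 × 0.947 = 0.01894
  20–24: 5 × 0.050 × 0.928 = 0.23200
  25–29: 5 × 0.253 × 0.924 = 1.16886
  30–34: 5 × 0.330 × 0.921 = 1.51965
  35–39: 5 × 0.131 × 0.908 = 0.59474
  40–44: 5 × 0.019 × 0.890 = 0.08455
  45–49: 5 × 0.001 × 0.889 = 0.00445
Sum = 3.62319
NRR = 0.486 × 3.62319 = 1.76087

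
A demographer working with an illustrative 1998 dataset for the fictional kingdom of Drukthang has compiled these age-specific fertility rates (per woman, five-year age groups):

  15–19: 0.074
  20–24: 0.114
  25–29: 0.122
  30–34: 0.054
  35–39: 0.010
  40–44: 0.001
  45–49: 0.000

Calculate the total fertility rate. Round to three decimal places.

1.875

Sum of ASFRs = 0.074 + 0.114 + 0.122 + 0.054 + 0.010 + 0.001 + 0.000 = 0.375
TFR = 5 × 0.375 = 1.875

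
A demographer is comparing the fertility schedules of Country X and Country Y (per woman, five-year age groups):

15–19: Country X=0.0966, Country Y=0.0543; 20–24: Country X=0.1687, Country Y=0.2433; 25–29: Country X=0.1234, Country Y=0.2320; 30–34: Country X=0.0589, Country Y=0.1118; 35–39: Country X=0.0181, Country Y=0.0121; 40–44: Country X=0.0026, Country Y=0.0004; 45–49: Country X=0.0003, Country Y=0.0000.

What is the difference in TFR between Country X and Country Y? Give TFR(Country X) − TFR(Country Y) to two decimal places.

Country X:
  Sum of ASFRs = 0.0966 + 0.1687 + 0.1234 + 0.0589 + 0.0181 + 0.0026 + 0.0003 = 0.4686
  TFR = 5 × 0.4686 = 2.343
Country Y:
  Sum of ASFRs = 0.0543 + 0.2433 + 0.2320 + 0.1118 + 0.0121 + 0.0004 + 0.0000 = 0.6539
  TFR = 5 × 0.6539 = 3.2695
Difference = 2.343 − 3.2695 = -0.9265

-0.93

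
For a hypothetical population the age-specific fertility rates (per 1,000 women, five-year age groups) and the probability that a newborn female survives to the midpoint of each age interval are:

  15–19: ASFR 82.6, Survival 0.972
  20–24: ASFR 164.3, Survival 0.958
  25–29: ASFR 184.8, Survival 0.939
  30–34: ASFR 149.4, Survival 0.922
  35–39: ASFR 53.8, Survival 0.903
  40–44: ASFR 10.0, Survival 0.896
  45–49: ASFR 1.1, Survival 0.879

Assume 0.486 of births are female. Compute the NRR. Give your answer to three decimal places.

1.476

Proportion female at birth = 0.486.
Each age group contributes 5 × ASFR × survival:
  15–19: 5 × 82.6/1000 × 0.972 = 0.40144
  20–24: 5 × 164.3/1000 × 0.958 = 0.78700
  25–29: 5 × 184.8/1000 × 0.939 = 0.86764
  30–34: 5 × 149.4/1000 × 0.922 = 0.68873
  35–39: 5 × 53.8/1000 × 0.903 = 0.24291
  40–44: 5 × 10.0/1000 × 0.896 = 0.04480
  45–49: 5 × 1.1/1000 × 0.879 = 0.00483
Sum = 3.03735
NRR = 0.486 × 3.03735 = 1.47615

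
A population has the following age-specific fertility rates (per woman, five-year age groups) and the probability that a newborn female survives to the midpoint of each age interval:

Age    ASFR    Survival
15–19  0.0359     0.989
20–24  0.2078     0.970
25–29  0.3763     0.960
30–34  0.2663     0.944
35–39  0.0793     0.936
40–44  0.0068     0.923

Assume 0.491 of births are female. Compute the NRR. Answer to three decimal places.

2.284

Proportion female at birth = 0.491.
Per-age-group product (5 × ASFR × survival probability):
  15–19: 5 × 0.0359 × 0.989 = 0.17753
  20–24: 5 × 0.2078 × 0.970 = 1.00783
  25–29: 5 × 0.3763 × 0.960 = 1.80624
  30–34: 5 × 0.2663 × 0.944 = 1.25694
  35–39: 5 × 0.0793 × 0.936 = 0.37112
  40–44: 5 × 0.0068 × 0.923 = 0.03138
Sum = 4.65104
NRR = 0.491 × 4.65104 = 2.28366
NRR > 1, so each generation more than replaces itself.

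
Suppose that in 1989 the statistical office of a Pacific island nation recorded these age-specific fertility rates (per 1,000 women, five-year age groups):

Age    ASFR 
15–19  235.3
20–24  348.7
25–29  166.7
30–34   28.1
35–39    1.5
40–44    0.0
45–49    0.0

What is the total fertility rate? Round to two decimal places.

Sum of ASFRs = 235.3 + 348.7 + 166.7 + 28.1 + 1.5 + 0.0 + 0.0 = 780.3
TFR = 5 × 780.3 / 1000 = 3.9015

3.90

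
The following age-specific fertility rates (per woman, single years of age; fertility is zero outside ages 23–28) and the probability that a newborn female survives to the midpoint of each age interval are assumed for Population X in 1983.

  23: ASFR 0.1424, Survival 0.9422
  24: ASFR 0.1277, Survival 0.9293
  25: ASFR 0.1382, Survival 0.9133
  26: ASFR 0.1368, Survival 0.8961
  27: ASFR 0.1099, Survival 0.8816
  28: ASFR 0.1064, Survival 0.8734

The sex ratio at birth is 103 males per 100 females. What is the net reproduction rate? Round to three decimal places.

Proportion female at birth = 100 / (100 + 103) = 0.49261.
Each age group contributes 1 × ASFR × survival:
  23: 1 × 0.1424 × 0.9422 = 0.13417
  24: 1 × 0.1277 × 0.9293 = 0.11867
  25: 1 × 0.1382 × 0.9133 = 0.12622
  26: 1 × 0.1368 × 0.8961 = 0.12259
  27: 1 × 0.1099 × 0.8816 = 0.09689
  28: 1 × 0.1064 × 0.8734 = 0.09293
Sum = 0.69147
NRR = 0.49261 × 0.69147 = 0.34063

0.341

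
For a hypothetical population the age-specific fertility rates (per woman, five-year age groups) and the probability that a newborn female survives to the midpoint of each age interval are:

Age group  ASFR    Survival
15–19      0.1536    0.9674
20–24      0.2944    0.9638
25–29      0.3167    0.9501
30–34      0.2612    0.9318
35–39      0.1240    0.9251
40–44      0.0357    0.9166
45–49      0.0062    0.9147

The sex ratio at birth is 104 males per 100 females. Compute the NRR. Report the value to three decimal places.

Proportion female at birth = 100 / (100 + 104) = 0.49020.
Weighting each age-specific rate by interval width and survival:
  15–19: 5 × 0.1536 × 0.9674 = 0.74296
  20–24: 5 × 0.2944 × 0.9638 = 1.41871
  25–29: 5 × 0.3167 × 0.9501 = 1.50448
  30–34: 5 × 0.2612 × 0.9318 = 1.21693
  35–39: 5 × 0.1240 × 0.9251 = 0.57356
  40–44: 5 × 0.0357 × 0.9166 = 0.16361
  45–49: 5 × 0.0062 × 0.9147 = 0.02836
Sum = 5.64861
NRR = 0.49020 × 5.64861 = 2.76895
NRR > 1, so each generation more than replaces itself.

2.769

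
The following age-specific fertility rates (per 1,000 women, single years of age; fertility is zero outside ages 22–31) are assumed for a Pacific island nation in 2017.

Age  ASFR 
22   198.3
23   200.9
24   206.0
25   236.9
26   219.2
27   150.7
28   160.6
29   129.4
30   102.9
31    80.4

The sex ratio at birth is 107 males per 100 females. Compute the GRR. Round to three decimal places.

Proportion female at birth = 100 / (100 + 107) = 0.48309.
Sum of ASFRs = 198.3 + 200.9 + 206.0 + 236.9 + 219.2 + 150.7 + 160.6 + 129.4 + 102.9 + 80.4 = 1685.3
TFR = 1685.3 / 1000 = 1.6853
GRR = 0.48309 × 1.6853 = 0.81415

0.814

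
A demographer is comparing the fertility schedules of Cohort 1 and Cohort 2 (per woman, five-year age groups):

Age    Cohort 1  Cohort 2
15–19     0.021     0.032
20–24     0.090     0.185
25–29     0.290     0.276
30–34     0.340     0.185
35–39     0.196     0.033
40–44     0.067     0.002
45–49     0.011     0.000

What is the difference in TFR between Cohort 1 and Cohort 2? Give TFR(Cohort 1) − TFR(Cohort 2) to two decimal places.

1.51

Cohort 1:
  Sum of ASFRs = 0.021 + 0.090 + 0.290 + 0.340 + 0.196 + 0.067 + 0.011 = 1.015
  TFR = 5 × 1.015 = 5.075
Cohort 2:
  Sum of ASFRs = 0.032 + 0.185 + 0.276 + 0.185 + 0.033 + 0.002 + 0.000 = 0.713
  TFR = 5 × 0.713 = 3.565
Difference = 5.075 − 3.565 = 1.51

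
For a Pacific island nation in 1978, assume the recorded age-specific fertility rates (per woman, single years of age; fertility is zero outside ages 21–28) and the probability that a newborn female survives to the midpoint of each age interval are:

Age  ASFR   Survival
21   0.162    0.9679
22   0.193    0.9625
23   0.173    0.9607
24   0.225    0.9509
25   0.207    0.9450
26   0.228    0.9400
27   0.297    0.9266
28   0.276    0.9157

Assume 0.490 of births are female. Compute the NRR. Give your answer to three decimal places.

0.814

Proportion female at birth = 0.490.
Weighting each age-specific rate by interval width and survival:
  21: 1 × 0.162 × 0.9679 = 0.15680
  22: 1 × 0.193 × 0.9625 = 0.18576
  23: 1 × 0.173 × 0.9607 = 0.16620
  24: 1 × 0.225 × 0.9509 = 0.21395
  25: 1 × 0.207 × 0.9450 = 0.19562
  26: 1 × 0.228 × 0.9400 = 0.21432
  27: 1 × 0.297 × 0.9266 = 0.27520
  28: 1 × 0.276 × 0.9157 = 0.25273
Sum = 1.66058
NRR = 0.490 × 1.66058 = 0.81368
With NRR below 1 the population is below replacement fertility.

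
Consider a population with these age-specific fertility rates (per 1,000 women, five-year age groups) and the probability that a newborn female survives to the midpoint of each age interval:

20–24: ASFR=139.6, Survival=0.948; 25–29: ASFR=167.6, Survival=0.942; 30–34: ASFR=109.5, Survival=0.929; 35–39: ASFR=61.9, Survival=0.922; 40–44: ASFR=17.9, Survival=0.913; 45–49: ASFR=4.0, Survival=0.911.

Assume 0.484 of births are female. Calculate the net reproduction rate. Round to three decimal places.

1.135

Proportion female at birth = 0.484.
Per-age-group product (5 × ASFR × survival probability):
  20–24: 5 × 139.6/1000 × 0.948 = 0.66170
  25–29: 5 × 167.6/1000 × 0.942 = 0.78940
  30–34: 5 × 109.5/1000 × 0.929 = 0.50863
  35–39: 5 × 61.9/1000 × 0.922 = 0.28536
  40–44: 5 × 17.9/1000 × 0.913 = 0.08171
  45–49: 5 × 4.0/1000 × 0.911 = 0.01822
Sum = 2.34502
NRR = 0.484 × 2.34502 = 1.13499
NRR > 1, so each generation more than replaces itself.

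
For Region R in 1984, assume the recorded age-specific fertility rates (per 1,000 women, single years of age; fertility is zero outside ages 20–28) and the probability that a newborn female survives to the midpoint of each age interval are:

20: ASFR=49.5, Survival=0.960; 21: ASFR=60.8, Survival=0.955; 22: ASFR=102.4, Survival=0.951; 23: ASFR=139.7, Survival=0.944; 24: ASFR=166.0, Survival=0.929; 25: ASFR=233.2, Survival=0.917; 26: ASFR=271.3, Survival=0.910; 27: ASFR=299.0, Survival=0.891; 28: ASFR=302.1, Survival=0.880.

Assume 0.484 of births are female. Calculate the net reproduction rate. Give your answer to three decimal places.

0.717

Proportion female at birth = 0.484.
Survival-weighted fertility by age (1·fₓ·Sₓ):
  20: 1 × 49.5/1000 × 0.960 = 0.04752
  21: 1 × 60.8/1000 × 0.955 = 0.05806
  22: 1 × 102.4/1000 × 0.951 = 0.09738
  23: 1 × 139.7/1000 × 0.944 = 0.13188
  24: 1 × 166.0/1000 × 0.929 = 0.15421
  25: 1 × 233.2/1000 × 0.917 = 0.21384
  26: 1 × 271.3/1000 × 0.910 = 0.24688
  27: 1 × 299.0/1000 × 0.891 = 0.26641
  28: 1 × 302.1/1000 × 0.880 = 0.26585
Sum = 1.48203
NRR = 0.484 × 1.48203 = 0.71730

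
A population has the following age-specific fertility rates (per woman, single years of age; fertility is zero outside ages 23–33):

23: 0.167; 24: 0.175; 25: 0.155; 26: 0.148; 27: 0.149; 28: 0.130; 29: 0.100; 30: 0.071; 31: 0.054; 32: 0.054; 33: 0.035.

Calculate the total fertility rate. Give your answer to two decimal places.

1.24

Sum of ASFRs = 0.167 + 0.175 + 0.155 + 0.148 + 0.149 + 0.130 + 0.100 + 0.071 + 0.054 + 0.054 + 0.035 = 1.238
TFR = 1.238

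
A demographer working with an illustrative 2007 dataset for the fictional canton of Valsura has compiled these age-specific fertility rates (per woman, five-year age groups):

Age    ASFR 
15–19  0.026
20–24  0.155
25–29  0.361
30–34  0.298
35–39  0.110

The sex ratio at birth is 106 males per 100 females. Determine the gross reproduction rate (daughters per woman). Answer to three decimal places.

2.306

Proportion female at birth = 100 / (100 + 106) = 0.48544.
Sum of ASFRs = 0.026 + 0.155 + 0.361 + 0.298 + 0.110 = 0.950
TFR = 5 × 0.950 = 4.75
GRR = 0.48544 × 4.75 = 2.30584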